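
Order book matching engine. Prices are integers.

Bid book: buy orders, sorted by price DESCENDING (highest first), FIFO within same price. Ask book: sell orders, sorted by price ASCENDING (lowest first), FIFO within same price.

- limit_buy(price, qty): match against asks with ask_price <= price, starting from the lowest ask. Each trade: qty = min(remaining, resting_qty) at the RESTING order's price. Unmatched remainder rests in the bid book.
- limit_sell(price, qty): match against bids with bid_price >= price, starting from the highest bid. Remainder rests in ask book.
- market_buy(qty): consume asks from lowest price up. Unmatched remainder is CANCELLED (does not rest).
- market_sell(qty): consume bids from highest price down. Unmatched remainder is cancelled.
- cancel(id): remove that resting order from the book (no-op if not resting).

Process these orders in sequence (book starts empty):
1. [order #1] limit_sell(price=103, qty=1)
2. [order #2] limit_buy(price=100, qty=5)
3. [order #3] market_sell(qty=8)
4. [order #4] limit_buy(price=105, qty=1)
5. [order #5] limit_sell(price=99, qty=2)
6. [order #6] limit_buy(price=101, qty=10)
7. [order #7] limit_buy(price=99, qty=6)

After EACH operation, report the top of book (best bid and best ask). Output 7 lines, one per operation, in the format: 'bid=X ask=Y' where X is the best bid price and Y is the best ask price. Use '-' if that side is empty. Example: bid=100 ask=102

Answer: bid=- ask=103
bid=100 ask=103
bid=- ask=103
bid=- ask=-
bid=- ask=99
bid=101 ask=-
bid=101 ask=-

Derivation:
After op 1 [order #1] limit_sell(price=103, qty=1): fills=none; bids=[-] asks=[#1:1@103]
After op 2 [order #2] limit_buy(price=100, qty=5): fills=none; bids=[#2:5@100] asks=[#1:1@103]
After op 3 [order #3] market_sell(qty=8): fills=#2x#3:5@100; bids=[-] asks=[#1:1@103]
After op 4 [order #4] limit_buy(price=105, qty=1): fills=#4x#1:1@103; bids=[-] asks=[-]
After op 5 [order #5] limit_sell(price=99, qty=2): fills=none; bids=[-] asks=[#5:2@99]
After op 6 [order #6] limit_buy(price=101, qty=10): fills=#6x#5:2@99; bids=[#6:8@101] asks=[-]
After op 7 [order #7] limit_buy(price=99, qty=6): fills=none; bids=[#6:8@101 #7:6@99] asks=[-]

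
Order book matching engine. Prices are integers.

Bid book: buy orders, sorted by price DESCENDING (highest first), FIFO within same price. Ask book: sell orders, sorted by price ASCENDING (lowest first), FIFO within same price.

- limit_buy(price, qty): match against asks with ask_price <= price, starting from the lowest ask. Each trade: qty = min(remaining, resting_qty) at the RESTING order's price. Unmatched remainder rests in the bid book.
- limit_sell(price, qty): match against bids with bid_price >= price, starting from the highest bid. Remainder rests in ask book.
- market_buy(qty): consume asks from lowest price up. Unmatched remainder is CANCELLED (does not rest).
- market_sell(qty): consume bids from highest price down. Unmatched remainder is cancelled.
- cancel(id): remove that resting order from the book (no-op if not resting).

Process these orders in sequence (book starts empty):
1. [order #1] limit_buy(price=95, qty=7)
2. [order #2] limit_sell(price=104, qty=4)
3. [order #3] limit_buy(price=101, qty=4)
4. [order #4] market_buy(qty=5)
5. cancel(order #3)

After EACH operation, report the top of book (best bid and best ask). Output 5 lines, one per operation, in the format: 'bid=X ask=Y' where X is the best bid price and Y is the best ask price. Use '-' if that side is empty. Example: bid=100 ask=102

Answer: bid=95 ask=-
bid=95 ask=104
bid=101 ask=104
bid=101 ask=-
bid=95 ask=-

Derivation:
After op 1 [order #1] limit_buy(price=95, qty=7): fills=none; bids=[#1:7@95] asks=[-]
After op 2 [order #2] limit_sell(price=104, qty=4): fills=none; bids=[#1:7@95] asks=[#2:4@104]
After op 3 [order #3] limit_buy(price=101, qty=4): fills=none; bids=[#3:4@101 #1:7@95] asks=[#2:4@104]
After op 4 [order #4] market_buy(qty=5): fills=#4x#2:4@104; bids=[#3:4@101 #1:7@95] asks=[-]
After op 5 cancel(order #3): fills=none; bids=[#1:7@95] asks=[-]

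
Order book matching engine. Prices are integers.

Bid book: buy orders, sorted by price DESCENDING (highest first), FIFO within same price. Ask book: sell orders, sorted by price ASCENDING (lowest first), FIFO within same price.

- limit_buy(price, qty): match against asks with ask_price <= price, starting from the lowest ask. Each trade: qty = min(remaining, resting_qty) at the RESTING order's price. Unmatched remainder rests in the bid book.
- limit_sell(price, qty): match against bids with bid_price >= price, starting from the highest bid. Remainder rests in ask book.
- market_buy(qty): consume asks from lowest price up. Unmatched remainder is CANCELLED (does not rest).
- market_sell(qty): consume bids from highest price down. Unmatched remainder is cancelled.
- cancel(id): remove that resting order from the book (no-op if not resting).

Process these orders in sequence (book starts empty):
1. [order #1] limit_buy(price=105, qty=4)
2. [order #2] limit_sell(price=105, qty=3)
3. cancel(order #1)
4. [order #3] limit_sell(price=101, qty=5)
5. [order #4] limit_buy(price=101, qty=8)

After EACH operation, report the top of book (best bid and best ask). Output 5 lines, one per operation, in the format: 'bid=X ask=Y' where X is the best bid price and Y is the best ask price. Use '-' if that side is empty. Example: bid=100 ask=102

After op 1 [order #1] limit_buy(price=105, qty=4): fills=none; bids=[#1:4@105] asks=[-]
After op 2 [order #2] limit_sell(price=105, qty=3): fills=#1x#2:3@105; bids=[#1:1@105] asks=[-]
After op 3 cancel(order #1): fills=none; bids=[-] asks=[-]
After op 4 [order #3] limit_sell(price=101, qty=5): fills=none; bids=[-] asks=[#3:5@101]
After op 5 [order #4] limit_buy(price=101, qty=8): fills=#4x#3:5@101; bids=[#4:3@101] asks=[-]

Answer: bid=105 ask=-
bid=105 ask=-
bid=- ask=-
bid=- ask=101
bid=101 ask=-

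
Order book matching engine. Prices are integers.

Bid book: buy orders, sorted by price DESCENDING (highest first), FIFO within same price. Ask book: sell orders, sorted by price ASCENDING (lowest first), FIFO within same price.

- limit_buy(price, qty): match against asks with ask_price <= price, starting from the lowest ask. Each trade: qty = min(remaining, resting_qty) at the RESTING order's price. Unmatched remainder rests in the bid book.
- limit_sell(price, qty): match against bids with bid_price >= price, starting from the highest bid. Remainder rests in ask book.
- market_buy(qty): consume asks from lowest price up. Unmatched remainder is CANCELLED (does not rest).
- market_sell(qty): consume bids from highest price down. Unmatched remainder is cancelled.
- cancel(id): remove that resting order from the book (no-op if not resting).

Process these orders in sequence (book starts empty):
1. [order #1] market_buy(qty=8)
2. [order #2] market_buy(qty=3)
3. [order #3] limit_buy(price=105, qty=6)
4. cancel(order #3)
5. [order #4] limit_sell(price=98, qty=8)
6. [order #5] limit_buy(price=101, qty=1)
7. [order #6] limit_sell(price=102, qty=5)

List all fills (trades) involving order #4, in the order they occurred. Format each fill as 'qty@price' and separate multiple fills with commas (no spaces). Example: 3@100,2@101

After op 1 [order #1] market_buy(qty=8): fills=none; bids=[-] asks=[-]
After op 2 [order #2] market_buy(qty=3): fills=none; bids=[-] asks=[-]
After op 3 [order #3] limit_buy(price=105, qty=6): fills=none; bids=[#3:6@105] asks=[-]
After op 4 cancel(order #3): fills=none; bids=[-] asks=[-]
After op 5 [order #4] limit_sell(price=98, qty=8): fills=none; bids=[-] asks=[#4:8@98]
After op 6 [order #5] limit_buy(price=101, qty=1): fills=#5x#4:1@98; bids=[-] asks=[#4:7@98]
After op 7 [order #6] limit_sell(price=102, qty=5): fills=none; bids=[-] asks=[#4:7@98 #6:5@102]

Answer: 1@98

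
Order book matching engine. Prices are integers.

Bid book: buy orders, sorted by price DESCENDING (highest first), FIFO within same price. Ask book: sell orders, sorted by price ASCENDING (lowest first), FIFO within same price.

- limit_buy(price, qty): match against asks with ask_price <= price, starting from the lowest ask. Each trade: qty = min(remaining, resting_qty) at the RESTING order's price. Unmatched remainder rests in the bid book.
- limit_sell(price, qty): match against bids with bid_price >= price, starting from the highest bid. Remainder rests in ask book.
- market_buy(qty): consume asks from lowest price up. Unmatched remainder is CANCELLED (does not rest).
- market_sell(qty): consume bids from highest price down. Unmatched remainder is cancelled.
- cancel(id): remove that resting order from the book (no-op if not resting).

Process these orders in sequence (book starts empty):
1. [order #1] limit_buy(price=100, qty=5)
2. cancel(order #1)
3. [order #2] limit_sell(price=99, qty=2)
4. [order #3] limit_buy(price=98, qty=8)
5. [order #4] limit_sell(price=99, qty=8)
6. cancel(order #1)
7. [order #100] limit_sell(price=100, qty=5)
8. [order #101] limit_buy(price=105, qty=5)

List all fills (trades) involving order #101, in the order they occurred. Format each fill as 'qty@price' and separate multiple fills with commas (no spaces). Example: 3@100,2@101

Answer: 2@99,3@99

Derivation:
After op 1 [order #1] limit_buy(price=100, qty=5): fills=none; bids=[#1:5@100] asks=[-]
After op 2 cancel(order #1): fills=none; bids=[-] asks=[-]
After op 3 [order #2] limit_sell(price=99, qty=2): fills=none; bids=[-] asks=[#2:2@99]
After op 4 [order #3] limit_buy(price=98, qty=8): fills=none; bids=[#3:8@98] asks=[#2:2@99]
After op 5 [order #4] limit_sell(price=99, qty=8): fills=none; bids=[#3:8@98] asks=[#2:2@99 #4:8@99]
After op 6 cancel(order #1): fills=none; bids=[#3:8@98] asks=[#2:2@99 #4:8@99]
After op 7 [order #100] limit_sell(price=100, qty=5): fills=none; bids=[#3:8@98] asks=[#2:2@99 #4:8@99 #100:5@100]
After op 8 [order #101] limit_buy(price=105, qty=5): fills=#101x#2:2@99 #101x#4:3@99; bids=[#3:8@98] asks=[#4:5@99 #100:5@100]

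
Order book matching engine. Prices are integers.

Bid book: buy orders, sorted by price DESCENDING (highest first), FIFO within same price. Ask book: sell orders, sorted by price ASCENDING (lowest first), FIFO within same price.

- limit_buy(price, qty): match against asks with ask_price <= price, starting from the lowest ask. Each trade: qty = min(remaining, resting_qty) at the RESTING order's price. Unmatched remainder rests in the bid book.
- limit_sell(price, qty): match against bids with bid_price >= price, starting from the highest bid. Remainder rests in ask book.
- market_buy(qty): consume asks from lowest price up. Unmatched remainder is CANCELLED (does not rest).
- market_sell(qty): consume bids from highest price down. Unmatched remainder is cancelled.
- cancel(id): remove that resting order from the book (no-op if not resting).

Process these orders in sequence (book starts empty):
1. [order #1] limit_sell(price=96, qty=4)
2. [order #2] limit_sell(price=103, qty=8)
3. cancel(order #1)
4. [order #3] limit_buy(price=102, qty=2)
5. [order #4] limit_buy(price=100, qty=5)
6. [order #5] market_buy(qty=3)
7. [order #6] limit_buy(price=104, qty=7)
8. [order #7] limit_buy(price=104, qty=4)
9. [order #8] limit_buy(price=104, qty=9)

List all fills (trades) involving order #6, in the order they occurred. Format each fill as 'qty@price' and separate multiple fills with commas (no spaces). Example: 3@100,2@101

After op 1 [order #1] limit_sell(price=96, qty=4): fills=none; bids=[-] asks=[#1:4@96]
After op 2 [order #2] limit_sell(price=103, qty=8): fills=none; bids=[-] asks=[#1:4@96 #2:8@103]
After op 3 cancel(order #1): fills=none; bids=[-] asks=[#2:8@103]
After op 4 [order #3] limit_buy(price=102, qty=2): fills=none; bids=[#3:2@102] asks=[#2:8@103]
After op 5 [order #4] limit_buy(price=100, qty=5): fills=none; bids=[#3:2@102 #4:5@100] asks=[#2:8@103]
After op 6 [order #5] market_buy(qty=3): fills=#5x#2:3@103; bids=[#3:2@102 #4:5@100] asks=[#2:5@103]
After op 7 [order #6] limit_buy(price=104, qty=7): fills=#6x#2:5@103; bids=[#6:2@104 #3:2@102 #4:5@100] asks=[-]
After op 8 [order #7] limit_buy(price=104, qty=4): fills=none; bids=[#6:2@104 #7:4@104 #3:2@102 #4:5@100] asks=[-]
After op 9 [order #8] limit_buy(price=104, qty=9): fills=none; bids=[#6:2@104 #7:4@104 #8:9@104 #3:2@102 #4:5@100] asks=[-]

Answer: 5@103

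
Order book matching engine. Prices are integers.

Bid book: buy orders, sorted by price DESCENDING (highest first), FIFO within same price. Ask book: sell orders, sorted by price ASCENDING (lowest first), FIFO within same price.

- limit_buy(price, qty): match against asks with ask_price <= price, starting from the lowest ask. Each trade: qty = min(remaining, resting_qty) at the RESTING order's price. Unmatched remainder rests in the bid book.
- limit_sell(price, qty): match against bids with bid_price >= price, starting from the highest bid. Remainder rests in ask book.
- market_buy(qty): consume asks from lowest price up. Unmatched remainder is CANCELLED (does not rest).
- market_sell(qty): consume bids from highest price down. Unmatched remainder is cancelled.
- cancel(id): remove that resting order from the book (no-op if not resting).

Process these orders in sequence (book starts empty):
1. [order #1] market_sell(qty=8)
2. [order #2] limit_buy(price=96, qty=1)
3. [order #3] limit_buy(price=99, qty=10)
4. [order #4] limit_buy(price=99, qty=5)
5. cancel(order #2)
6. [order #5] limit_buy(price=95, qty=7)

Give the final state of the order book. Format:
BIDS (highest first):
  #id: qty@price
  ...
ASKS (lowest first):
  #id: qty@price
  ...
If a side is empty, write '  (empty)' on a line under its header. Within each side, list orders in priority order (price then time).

After op 1 [order #1] market_sell(qty=8): fills=none; bids=[-] asks=[-]
After op 2 [order #2] limit_buy(price=96, qty=1): fills=none; bids=[#2:1@96] asks=[-]
After op 3 [order #3] limit_buy(price=99, qty=10): fills=none; bids=[#3:10@99 #2:1@96] asks=[-]
After op 4 [order #4] limit_buy(price=99, qty=5): fills=none; bids=[#3:10@99 #4:5@99 #2:1@96] asks=[-]
After op 5 cancel(order #2): fills=none; bids=[#3:10@99 #4:5@99] asks=[-]
After op 6 [order #5] limit_buy(price=95, qty=7): fills=none; bids=[#3:10@99 #4:5@99 #5:7@95] asks=[-]

Answer: BIDS (highest first):
  #3: 10@99
  #4: 5@99
  #5: 7@95
ASKS (lowest first):
  (empty)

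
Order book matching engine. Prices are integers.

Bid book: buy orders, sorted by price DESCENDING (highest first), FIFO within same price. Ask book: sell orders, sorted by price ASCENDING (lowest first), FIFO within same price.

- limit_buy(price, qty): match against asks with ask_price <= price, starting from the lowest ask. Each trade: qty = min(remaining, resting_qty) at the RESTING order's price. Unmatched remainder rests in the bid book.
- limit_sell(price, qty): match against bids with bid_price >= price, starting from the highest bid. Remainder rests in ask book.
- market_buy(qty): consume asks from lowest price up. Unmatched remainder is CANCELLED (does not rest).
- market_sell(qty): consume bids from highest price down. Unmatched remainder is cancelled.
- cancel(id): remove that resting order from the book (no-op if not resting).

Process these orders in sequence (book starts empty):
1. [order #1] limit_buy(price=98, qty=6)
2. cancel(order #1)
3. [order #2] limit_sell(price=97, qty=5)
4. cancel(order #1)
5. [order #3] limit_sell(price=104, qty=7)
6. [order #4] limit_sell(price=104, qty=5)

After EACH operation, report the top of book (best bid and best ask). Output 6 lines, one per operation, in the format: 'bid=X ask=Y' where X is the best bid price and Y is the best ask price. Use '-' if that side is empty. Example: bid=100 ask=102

After op 1 [order #1] limit_buy(price=98, qty=6): fills=none; bids=[#1:6@98] asks=[-]
After op 2 cancel(order #1): fills=none; bids=[-] asks=[-]
After op 3 [order #2] limit_sell(price=97, qty=5): fills=none; bids=[-] asks=[#2:5@97]
After op 4 cancel(order #1): fills=none; bids=[-] asks=[#2:5@97]
After op 5 [order #3] limit_sell(price=104, qty=7): fills=none; bids=[-] asks=[#2:5@97 #3:7@104]
After op 6 [order #4] limit_sell(price=104, qty=5): fills=none; bids=[-] asks=[#2:5@97 #3:7@104 #4:5@104]

Answer: bid=98 ask=-
bid=- ask=-
bid=- ask=97
bid=- ask=97
bid=- ask=97
bid=- ask=97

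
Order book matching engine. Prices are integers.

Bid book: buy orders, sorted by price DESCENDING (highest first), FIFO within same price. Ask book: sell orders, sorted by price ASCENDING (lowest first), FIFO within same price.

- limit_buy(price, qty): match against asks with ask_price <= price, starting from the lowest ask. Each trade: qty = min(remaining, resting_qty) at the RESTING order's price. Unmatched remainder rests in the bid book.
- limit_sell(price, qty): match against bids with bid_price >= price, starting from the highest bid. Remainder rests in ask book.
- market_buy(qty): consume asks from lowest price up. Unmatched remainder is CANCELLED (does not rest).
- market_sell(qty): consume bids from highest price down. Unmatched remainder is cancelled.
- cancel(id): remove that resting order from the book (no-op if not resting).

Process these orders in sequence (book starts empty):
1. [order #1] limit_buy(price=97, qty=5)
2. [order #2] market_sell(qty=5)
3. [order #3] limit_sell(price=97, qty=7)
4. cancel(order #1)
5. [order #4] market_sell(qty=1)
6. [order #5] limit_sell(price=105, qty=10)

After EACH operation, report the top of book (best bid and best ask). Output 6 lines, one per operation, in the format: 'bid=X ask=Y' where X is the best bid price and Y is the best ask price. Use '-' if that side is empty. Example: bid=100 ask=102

Answer: bid=97 ask=-
bid=- ask=-
bid=- ask=97
bid=- ask=97
bid=- ask=97
bid=- ask=97

Derivation:
After op 1 [order #1] limit_buy(price=97, qty=5): fills=none; bids=[#1:5@97] asks=[-]
After op 2 [order #2] market_sell(qty=5): fills=#1x#2:5@97; bids=[-] asks=[-]
After op 3 [order #3] limit_sell(price=97, qty=7): fills=none; bids=[-] asks=[#3:7@97]
After op 4 cancel(order #1): fills=none; bids=[-] asks=[#3:7@97]
After op 5 [order #4] market_sell(qty=1): fills=none; bids=[-] asks=[#3:7@97]
After op 6 [order #5] limit_sell(price=105, qty=10): fills=none; bids=[-] asks=[#3:7@97 #5:10@105]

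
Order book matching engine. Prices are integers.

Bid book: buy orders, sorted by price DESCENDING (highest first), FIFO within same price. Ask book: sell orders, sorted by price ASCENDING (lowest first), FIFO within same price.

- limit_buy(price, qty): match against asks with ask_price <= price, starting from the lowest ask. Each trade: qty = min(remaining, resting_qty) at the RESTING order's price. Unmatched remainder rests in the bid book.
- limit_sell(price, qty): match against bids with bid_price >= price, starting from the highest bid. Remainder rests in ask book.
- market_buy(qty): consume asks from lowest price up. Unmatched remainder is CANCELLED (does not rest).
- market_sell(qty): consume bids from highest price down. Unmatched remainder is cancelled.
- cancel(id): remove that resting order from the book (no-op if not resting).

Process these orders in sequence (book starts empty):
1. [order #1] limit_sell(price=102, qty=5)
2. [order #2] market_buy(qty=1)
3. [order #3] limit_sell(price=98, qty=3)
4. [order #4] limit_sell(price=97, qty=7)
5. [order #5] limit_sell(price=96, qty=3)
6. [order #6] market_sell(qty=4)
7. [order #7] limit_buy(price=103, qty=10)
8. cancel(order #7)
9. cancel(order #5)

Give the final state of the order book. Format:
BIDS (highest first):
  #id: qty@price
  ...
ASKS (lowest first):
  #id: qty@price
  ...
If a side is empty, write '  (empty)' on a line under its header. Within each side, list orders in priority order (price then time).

Answer: BIDS (highest first):
  (empty)
ASKS (lowest first):
  #3: 3@98
  #1: 4@102

Derivation:
After op 1 [order #1] limit_sell(price=102, qty=5): fills=none; bids=[-] asks=[#1:5@102]
After op 2 [order #2] market_buy(qty=1): fills=#2x#1:1@102; bids=[-] asks=[#1:4@102]
After op 3 [order #3] limit_sell(price=98, qty=3): fills=none; bids=[-] asks=[#3:3@98 #1:4@102]
After op 4 [order #4] limit_sell(price=97, qty=7): fills=none; bids=[-] asks=[#4:7@97 #3:3@98 #1:4@102]
After op 5 [order #5] limit_sell(price=96, qty=3): fills=none; bids=[-] asks=[#5:3@96 #4:7@97 #3:3@98 #1:4@102]
After op 6 [order #6] market_sell(qty=4): fills=none; bids=[-] asks=[#5:3@96 #4:7@97 #3:3@98 #1:4@102]
After op 7 [order #7] limit_buy(price=103, qty=10): fills=#7x#5:3@96 #7x#4:7@97; bids=[-] asks=[#3:3@98 #1:4@102]
After op 8 cancel(order #7): fills=none; bids=[-] asks=[#3:3@98 #1:4@102]
After op 9 cancel(order #5): fills=none; bids=[-] asks=[#3:3@98 #1:4@102]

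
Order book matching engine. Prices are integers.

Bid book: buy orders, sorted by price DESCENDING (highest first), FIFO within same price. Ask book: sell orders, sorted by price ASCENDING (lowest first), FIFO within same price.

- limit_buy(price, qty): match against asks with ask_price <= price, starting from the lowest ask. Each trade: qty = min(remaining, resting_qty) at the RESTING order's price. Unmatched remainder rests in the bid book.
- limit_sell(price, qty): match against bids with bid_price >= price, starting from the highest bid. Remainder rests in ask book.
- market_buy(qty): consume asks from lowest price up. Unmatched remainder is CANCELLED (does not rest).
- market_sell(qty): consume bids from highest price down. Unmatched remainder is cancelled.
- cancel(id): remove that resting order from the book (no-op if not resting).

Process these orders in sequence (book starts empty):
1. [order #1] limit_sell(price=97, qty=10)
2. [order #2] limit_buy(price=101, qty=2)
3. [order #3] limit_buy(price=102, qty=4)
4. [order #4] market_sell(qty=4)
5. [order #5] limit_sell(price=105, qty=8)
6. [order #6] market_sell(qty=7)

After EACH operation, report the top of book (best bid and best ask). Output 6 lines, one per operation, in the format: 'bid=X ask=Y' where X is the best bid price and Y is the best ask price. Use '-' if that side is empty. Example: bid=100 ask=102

Answer: bid=- ask=97
bid=- ask=97
bid=- ask=97
bid=- ask=97
bid=- ask=97
bid=- ask=97

Derivation:
After op 1 [order #1] limit_sell(price=97, qty=10): fills=none; bids=[-] asks=[#1:10@97]
After op 2 [order #2] limit_buy(price=101, qty=2): fills=#2x#1:2@97; bids=[-] asks=[#1:8@97]
After op 3 [order #3] limit_buy(price=102, qty=4): fills=#3x#1:4@97; bids=[-] asks=[#1:4@97]
After op 4 [order #4] market_sell(qty=4): fills=none; bids=[-] asks=[#1:4@97]
After op 5 [order #5] limit_sell(price=105, qty=8): fills=none; bids=[-] asks=[#1:4@97 #5:8@105]
After op 6 [order #6] market_sell(qty=7): fills=none; bids=[-] asks=[#1:4@97 #5:8@105]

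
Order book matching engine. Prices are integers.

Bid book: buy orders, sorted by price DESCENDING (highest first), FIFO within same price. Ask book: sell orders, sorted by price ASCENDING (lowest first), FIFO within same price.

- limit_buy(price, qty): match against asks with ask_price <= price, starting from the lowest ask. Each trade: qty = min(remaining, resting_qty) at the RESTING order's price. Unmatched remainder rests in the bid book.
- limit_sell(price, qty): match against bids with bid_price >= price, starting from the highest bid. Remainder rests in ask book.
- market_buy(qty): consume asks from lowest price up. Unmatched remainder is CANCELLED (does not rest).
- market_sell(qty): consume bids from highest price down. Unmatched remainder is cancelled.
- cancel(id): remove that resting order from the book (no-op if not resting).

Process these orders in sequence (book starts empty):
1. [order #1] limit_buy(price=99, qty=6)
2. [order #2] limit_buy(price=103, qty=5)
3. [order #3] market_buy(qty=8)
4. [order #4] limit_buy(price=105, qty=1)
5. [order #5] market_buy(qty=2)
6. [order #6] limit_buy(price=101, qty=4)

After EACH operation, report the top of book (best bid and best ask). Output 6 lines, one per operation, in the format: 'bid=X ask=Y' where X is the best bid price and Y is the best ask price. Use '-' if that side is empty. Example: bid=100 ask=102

Answer: bid=99 ask=-
bid=103 ask=-
bid=103 ask=-
bid=105 ask=-
bid=105 ask=-
bid=105 ask=-

Derivation:
After op 1 [order #1] limit_buy(price=99, qty=6): fills=none; bids=[#1:6@99] asks=[-]
After op 2 [order #2] limit_buy(price=103, qty=5): fills=none; bids=[#2:5@103 #1:6@99] asks=[-]
After op 3 [order #3] market_buy(qty=8): fills=none; bids=[#2:5@103 #1:6@99] asks=[-]
After op 4 [order #4] limit_buy(price=105, qty=1): fills=none; bids=[#4:1@105 #2:5@103 #1:6@99] asks=[-]
After op 5 [order #5] market_buy(qty=2): fills=none; bids=[#4:1@105 #2:5@103 #1:6@99] asks=[-]
After op 6 [order #6] limit_buy(price=101, qty=4): fills=none; bids=[#4:1@105 #2:5@103 #6:4@101 #1:6@99] asks=[-]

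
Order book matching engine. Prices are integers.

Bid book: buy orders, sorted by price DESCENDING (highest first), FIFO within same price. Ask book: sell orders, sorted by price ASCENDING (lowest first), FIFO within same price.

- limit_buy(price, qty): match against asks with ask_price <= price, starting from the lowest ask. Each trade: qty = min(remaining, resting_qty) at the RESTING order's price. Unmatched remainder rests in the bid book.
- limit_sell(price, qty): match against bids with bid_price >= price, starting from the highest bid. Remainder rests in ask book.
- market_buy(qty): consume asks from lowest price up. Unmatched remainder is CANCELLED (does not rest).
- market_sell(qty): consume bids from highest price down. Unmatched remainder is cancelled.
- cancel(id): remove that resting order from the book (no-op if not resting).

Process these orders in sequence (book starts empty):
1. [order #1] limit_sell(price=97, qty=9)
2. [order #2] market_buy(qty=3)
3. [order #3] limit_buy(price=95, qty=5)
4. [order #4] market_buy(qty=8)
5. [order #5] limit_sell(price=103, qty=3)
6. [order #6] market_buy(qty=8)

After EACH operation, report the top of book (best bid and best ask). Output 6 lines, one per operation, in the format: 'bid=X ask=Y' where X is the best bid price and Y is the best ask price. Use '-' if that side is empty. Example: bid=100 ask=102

After op 1 [order #1] limit_sell(price=97, qty=9): fills=none; bids=[-] asks=[#1:9@97]
After op 2 [order #2] market_buy(qty=3): fills=#2x#1:3@97; bids=[-] asks=[#1:6@97]
After op 3 [order #3] limit_buy(price=95, qty=5): fills=none; bids=[#3:5@95] asks=[#1:6@97]
After op 4 [order #4] market_buy(qty=8): fills=#4x#1:6@97; bids=[#3:5@95] asks=[-]
After op 5 [order #5] limit_sell(price=103, qty=3): fills=none; bids=[#3:5@95] asks=[#5:3@103]
After op 6 [order #6] market_buy(qty=8): fills=#6x#5:3@103; bids=[#3:5@95] asks=[-]

Answer: bid=- ask=97
bid=- ask=97
bid=95 ask=97
bid=95 ask=-
bid=95 ask=103
bid=95 ask=-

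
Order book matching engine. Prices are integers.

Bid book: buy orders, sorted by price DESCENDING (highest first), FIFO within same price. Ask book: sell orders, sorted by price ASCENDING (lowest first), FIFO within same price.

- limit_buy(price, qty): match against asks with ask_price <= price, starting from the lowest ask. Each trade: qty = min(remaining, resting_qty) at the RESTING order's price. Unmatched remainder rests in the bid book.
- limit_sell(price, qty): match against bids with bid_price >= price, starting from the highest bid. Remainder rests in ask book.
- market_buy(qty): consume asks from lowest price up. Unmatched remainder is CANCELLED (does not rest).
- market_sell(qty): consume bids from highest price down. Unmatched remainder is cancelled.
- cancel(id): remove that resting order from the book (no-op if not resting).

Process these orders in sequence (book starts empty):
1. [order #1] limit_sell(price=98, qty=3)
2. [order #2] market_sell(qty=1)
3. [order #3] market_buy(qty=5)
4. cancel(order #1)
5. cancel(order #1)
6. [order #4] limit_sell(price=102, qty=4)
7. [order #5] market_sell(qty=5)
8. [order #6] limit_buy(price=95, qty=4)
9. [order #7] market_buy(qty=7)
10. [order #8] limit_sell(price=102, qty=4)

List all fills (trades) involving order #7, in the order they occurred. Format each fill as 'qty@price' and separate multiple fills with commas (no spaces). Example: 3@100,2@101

Answer: 4@102

Derivation:
After op 1 [order #1] limit_sell(price=98, qty=3): fills=none; bids=[-] asks=[#1:3@98]
After op 2 [order #2] market_sell(qty=1): fills=none; bids=[-] asks=[#1:3@98]
After op 3 [order #3] market_buy(qty=5): fills=#3x#1:3@98; bids=[-] asks=[-]
After op 4 cancel(order #1): fills=none; bids=[-] asks=[-]
After op 5 cancel(order #1): fills=none; bids=[-] asks=[-]
After op 6 [order #4] limit_sell(price=102, qty=4): fills=none; bids=[-] asks=[#4:4@102]
After op 7 [order #5] market_sell(qty=5): fills=none; bids=[-] asks=[#4:4@102]
After op 8 [order #6] limit_buy(price=95, qty=4): fills=none; bids=[#6:4@95] asks=[#4:4@102]
After op 9 [order #7] market_buy(qty=7): fills=#7x#4:4@102; bids=[#6:4@95] asks=[-]
After op 10 [order #8] limit_sell(price=102, qty=4): fills=none; bids=[#6:4@95] asks=[#8:4@102]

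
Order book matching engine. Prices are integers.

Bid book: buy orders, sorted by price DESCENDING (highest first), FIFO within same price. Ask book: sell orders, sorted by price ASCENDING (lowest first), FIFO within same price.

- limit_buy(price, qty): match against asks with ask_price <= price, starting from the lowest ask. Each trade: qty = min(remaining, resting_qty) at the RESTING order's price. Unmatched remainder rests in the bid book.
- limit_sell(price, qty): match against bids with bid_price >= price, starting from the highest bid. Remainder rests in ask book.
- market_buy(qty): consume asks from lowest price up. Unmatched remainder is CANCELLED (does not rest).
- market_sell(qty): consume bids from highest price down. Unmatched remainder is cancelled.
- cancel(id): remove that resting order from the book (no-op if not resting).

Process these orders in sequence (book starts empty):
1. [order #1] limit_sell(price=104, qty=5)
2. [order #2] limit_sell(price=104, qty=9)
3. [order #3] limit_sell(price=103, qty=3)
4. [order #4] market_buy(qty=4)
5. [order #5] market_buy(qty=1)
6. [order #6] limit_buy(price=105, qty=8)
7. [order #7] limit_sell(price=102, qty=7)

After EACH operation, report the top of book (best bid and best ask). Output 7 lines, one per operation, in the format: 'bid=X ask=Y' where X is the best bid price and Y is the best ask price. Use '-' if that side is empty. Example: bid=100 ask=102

After op 1 [order #1] limit_sell(price=104, qty=5): fills=none; bids=[-] asks=[#1:5@104]
After op 2 [order #2] limit_sell(price=104, qty=9): fills=none; bids=[-] asks=[#1:5@104 #2:9@104]
After op 3 [order #3] limit_sell(price=103, qty=3): fills=none; bids=[-] asks=[#3:3@103 #1:5@104 #2:9@104]
After op 4 [order #4] market_buy(qty=4): fills=#4x#3:3@103 #4x#1:1@104; bids=[-] asks=[#1:4@104 #2:9@104]
After op 5 [order #5] market_buy(qty=1): fills=#5x#1:1@104; bids=[-] asks=[#1:3@104 #2:9@104]
After op 6 [order #6] limit_buy(price=105, qty=8): fills=#6x#1:3@104 #6x#2:5@104; bids=[-] asks=[#2:4@104]
After op 7 [order #7] limit_sell(price=102, qty=7): fills=none; bids=[-] asks=[#7:7@102 #2:4@104]

Answer: bid=- ask=104
bid=- ask=104
bid=- ask=103
bid=- ask=104
bid=- ask=104
bid=- ask=104
bid=- ask=102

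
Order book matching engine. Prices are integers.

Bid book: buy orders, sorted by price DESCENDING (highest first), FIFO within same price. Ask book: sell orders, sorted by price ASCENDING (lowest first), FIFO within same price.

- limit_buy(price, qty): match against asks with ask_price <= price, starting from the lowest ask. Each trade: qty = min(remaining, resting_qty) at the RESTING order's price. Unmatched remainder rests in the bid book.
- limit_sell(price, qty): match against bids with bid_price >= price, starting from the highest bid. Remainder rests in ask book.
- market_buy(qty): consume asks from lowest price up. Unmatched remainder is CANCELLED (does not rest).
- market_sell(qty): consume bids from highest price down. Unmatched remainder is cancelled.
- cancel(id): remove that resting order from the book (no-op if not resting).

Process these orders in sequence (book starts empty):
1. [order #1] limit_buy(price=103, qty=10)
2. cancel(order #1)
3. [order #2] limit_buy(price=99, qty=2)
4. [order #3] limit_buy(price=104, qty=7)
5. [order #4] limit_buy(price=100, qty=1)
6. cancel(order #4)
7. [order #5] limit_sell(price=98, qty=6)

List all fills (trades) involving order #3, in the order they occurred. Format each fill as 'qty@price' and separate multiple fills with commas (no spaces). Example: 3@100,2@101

Answer: 6@104

Derivation:
After op 1 [order #1] limit_buy(price=103, qty=10): fills=none; bids=[#1:10@103] asks=[-]
After op 2 cancel(order #1): fills=none; bids=[-] asks=[-]
After op 3 [order #2] limit_buy(price=99, qty=2): fills=none; bids=[#2:2@99] asks=[-]
After op 4 [order #3] limit_buy(price=104, qty=7): fills=none; bids=[#3:7@104 #2:2@99] asks=[-]
After op 5 [order #4] limit_buy(price=100, qty=1): fills=none; bids=[#3:7@104 #4:1@100 #2:2@99] asks=[-]
After op 6 cancel(order #4): fills=none; bids=[#3:7@104 #2:2@99] asks=[-]
After op 7 [order #5] limit_sell(price=98, qty=6): fills=#3x#5:6@104; bids=[#3:1@104 #2:2@99] asks=[-]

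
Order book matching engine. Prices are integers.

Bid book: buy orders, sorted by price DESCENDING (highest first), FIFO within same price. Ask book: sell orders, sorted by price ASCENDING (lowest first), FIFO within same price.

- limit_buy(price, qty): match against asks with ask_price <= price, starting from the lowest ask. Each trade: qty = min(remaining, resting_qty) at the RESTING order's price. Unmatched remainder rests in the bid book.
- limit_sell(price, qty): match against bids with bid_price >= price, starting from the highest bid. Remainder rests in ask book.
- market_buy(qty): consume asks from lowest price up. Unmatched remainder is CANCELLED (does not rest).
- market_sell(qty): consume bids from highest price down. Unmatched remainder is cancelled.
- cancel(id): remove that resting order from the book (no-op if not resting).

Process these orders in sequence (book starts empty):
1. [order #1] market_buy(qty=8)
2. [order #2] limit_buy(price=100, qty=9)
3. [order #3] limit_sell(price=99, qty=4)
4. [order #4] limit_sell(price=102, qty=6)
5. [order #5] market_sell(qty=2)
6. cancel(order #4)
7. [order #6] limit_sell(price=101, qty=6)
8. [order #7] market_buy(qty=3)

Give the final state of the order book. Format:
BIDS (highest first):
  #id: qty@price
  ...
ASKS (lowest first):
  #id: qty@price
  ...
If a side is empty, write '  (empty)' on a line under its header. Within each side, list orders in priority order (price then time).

Answer: BIDS (highest first):
  #2: 3@100
ASKS (lowest first):
  #6: 3@101

Derivation:
After op 1 [order #1] market_buy(qty=8): fills=none; bids=[-] asks=[-]
After op 2 [order #2] limit_buy(price=100, qty=9): fills=none; bids=[#2:9@100] asks=[-]
After op 3 [order #3] limit_sell(price=99, qty=4): fills=#2x#3:4@100; bids=[#2:5@100] asks=[-]
After op 4 [order #4] limit_sell(price=102, qty=6): fills=none; bids=[#2:5@100] asks=[#4:6@102]
After op 5 [order #5] market_sell(qty=2): fills=#2x#5:2@100; bids=[#2:3@100] asks=[#4:6@102]
After op 6 cancel(order #4): fills=none; bids=[#2:3@100] asks=[-]
After op 7 [order #6] limit_sell(price=101, qty=6): fills=none; bids=[#2:3@100] asks=[#6:6@101]
After op 8 [order #7] market_buy(qty=3): fills=#7x#6:3@101; bids=[#2:3@100] asks=[#6:3@101]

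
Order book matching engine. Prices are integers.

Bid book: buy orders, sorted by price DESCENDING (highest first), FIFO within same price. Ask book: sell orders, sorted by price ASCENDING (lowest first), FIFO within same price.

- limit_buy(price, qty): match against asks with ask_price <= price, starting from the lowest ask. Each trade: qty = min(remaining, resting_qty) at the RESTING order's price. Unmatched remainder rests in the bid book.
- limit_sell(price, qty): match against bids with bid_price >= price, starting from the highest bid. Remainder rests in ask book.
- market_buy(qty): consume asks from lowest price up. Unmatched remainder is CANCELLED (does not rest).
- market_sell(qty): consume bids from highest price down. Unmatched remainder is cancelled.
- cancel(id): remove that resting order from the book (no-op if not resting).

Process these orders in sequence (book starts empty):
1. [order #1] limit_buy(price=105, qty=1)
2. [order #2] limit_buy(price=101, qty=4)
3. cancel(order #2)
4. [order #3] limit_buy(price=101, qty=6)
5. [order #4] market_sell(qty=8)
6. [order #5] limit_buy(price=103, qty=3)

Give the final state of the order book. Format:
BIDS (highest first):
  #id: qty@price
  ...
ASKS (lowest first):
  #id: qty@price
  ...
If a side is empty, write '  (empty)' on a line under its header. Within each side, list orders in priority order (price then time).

Answer: BIDS (highest first):
  #5: 3@103
ASKS (lowest first):
  (empty)

Derivation:
After op 1 [order #1] limit_buy(price=105, qty=1): fills=none; bids=[#1:1@105] asks=[-]
After op 2 [order #2] limit_buy(price=101, qty=4): fills=none; bids=[#1:1@105 #2:4@101] asks=[-]
After op 3 cancel(order #2): fills=none; bids=[#1:1@105] asks=[-]
After op 4 [order #3] limit_buy(price=101, qty=6): fills=none; bids=[#1:1@105 #3:6@101] asks=[-]
After op 5 [order #4] market_sell(qty=8): fills=#1x#4:1@105 #3x#4:6@101; bids=[-] asks=[-]
After op 6 [order #5] limit_buy(price=103, qty=3): fills=none; bids=[#5:3@103] asks=[-]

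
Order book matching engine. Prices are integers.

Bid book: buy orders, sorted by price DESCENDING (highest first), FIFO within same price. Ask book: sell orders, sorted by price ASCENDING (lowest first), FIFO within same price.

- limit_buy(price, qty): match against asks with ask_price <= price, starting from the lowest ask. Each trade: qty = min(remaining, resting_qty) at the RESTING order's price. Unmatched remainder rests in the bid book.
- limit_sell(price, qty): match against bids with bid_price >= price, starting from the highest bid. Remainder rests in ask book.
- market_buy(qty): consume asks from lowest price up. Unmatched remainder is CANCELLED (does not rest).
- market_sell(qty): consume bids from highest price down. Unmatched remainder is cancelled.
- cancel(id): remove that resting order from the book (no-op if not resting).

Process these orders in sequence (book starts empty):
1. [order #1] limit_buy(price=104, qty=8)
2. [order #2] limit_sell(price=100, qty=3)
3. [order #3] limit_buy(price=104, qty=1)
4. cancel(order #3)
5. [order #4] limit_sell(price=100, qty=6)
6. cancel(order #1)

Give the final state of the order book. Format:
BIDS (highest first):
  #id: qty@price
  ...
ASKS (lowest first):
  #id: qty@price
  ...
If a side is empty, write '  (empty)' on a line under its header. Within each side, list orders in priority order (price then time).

After op 1 [order #1] limit_buy(price=104, qty=8): fills=none; bids=[#1:8@104] asks=[-]
After op 2 [order #2] limit_sell(price=100, qty=3): fills=#1x#2:3@104; bids=[#1:5@104] asks=[-]
After op 3 [order #3] limit_buy(price=104, qty=1): fills=none; bids=[#1:5@104 #3:1@104] asks=[-]
After op 4 cancel(order #3): fills=none; bids=[#1:5@104] asks=[-]
After op 5 [order #4] limit_sell(price=100, qty=6): fills=#1x#4:5@104; bids=[-] asks=[#4:1@100]
After op 6 cancel(order #1): fills=none; bids=[-] asks=[#4:1@100]

Answer: BIDS (highest first):
  (empty)
ASKS (lowest first):
  #4: 1@100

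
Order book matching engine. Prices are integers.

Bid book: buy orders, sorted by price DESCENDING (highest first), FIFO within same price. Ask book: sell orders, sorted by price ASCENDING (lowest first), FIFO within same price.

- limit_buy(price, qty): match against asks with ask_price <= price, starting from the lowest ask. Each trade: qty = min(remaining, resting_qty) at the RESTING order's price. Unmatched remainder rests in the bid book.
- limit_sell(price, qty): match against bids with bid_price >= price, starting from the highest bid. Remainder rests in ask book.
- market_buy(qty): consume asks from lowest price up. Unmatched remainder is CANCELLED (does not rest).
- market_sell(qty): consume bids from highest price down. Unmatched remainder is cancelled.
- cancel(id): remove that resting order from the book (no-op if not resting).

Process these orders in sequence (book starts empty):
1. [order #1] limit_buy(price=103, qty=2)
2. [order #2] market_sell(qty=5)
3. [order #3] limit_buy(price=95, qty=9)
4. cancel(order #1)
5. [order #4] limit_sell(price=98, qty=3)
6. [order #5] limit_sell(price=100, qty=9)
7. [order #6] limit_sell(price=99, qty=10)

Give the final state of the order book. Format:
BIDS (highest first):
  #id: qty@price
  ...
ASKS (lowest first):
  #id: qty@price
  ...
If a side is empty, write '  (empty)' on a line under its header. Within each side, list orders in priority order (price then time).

Answer: BIDS (highest first):
  #3: 9@95
ASKS (lowest first):
  #4: 3@98
  #6: 10@99
  #5: 9@100

Derivation:
After op 1 [order #1] limit_buy(price=103, qty=2): fills=none; bids=[#1:2@103] asks=[-]
After op 2 [order #2] market_sell(qty=5): fills=#1x#2:2@103; bids=[-] asks=[-]
After op 3 [order #3] limit_buy(price=95, qty=9): fills=none; bids=[#3:9@95] asks=[-]
After op 4 cancel(order #1): fills=none; bids=[#3:9@95] asks=[-]
After op 5 [order #4] limit_sell(price=98, qty=3): fills=none; bids=[#3:9@95] asks=[#4:3@98]
After op 6 [order #5] limit_sell(price=100, qty=9): fills=none; bids=[#3:9@95] asks=[#4:3@98 #5:9@100]
After op 7 [order #6] limit_sell(price=99, qty=10): fills=none; bids=[#3:9@95] asks=[#4:3@98 #6:10@99 #5:9@100]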